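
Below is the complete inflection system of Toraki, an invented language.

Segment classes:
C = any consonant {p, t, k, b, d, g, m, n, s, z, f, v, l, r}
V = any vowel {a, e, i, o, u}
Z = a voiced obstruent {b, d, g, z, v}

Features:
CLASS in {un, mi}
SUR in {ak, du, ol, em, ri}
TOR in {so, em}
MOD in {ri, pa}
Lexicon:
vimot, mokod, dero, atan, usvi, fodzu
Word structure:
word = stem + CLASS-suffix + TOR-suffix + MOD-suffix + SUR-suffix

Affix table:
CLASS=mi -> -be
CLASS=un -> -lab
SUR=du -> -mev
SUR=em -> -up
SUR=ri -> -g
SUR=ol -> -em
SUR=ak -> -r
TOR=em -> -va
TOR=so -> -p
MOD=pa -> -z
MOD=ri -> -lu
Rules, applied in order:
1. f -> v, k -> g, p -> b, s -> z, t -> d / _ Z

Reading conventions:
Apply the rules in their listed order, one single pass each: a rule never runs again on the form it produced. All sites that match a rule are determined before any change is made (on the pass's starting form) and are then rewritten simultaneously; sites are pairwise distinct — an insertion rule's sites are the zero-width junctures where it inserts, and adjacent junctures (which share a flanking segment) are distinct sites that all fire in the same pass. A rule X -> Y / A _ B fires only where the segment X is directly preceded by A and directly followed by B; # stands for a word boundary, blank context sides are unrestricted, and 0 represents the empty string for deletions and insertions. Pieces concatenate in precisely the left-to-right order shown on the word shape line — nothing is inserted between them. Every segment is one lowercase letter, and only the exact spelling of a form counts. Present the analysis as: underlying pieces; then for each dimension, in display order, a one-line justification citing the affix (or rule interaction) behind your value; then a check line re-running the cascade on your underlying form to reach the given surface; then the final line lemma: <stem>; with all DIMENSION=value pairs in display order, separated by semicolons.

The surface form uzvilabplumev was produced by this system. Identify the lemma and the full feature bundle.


underlying: usvi-lab-p-lu-mev
CLASS=un - signalled by the affix -lab
SUR=du - signalled by the affix -mev
TOR=so - signalled by the affix -p
MOD=ri - signalled by the affix -lu
check: usvilabplumev -> uzvilabplumev
lemma: usvi; CLASS=un; SUR=du; TOR=so; MOD=ri


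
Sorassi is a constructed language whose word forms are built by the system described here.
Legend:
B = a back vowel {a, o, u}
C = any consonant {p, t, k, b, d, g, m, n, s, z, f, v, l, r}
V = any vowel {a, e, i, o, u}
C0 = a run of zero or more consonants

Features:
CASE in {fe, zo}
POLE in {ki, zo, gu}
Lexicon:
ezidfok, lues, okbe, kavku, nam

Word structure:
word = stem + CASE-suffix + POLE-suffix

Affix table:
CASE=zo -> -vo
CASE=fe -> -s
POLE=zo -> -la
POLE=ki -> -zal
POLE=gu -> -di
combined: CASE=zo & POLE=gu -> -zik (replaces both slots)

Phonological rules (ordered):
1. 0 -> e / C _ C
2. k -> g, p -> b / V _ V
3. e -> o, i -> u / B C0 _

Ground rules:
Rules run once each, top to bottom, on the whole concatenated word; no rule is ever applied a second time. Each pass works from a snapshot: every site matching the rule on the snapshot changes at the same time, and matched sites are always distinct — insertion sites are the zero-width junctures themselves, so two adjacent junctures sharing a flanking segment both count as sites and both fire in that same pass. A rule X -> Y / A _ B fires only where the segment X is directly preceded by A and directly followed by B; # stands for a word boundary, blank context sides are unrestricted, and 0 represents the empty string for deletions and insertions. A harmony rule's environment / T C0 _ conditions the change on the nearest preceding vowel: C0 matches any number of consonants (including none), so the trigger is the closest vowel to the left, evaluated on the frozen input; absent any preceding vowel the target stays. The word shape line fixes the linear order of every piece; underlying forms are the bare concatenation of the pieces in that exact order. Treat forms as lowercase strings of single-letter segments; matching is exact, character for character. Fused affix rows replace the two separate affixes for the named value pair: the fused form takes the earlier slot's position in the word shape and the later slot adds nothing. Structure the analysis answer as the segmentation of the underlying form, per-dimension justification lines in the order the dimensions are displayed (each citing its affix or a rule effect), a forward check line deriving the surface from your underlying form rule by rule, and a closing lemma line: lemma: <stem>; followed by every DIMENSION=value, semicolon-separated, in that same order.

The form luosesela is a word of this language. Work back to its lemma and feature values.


underlying: lues-s-la
CASE=fe - signalled by the affix -s
POLE=zo - signalled by the affix -la
check: luessla -> luesesela -> luesesela -> luosesela
lemma: lues; CASE=fe; POLE=zo


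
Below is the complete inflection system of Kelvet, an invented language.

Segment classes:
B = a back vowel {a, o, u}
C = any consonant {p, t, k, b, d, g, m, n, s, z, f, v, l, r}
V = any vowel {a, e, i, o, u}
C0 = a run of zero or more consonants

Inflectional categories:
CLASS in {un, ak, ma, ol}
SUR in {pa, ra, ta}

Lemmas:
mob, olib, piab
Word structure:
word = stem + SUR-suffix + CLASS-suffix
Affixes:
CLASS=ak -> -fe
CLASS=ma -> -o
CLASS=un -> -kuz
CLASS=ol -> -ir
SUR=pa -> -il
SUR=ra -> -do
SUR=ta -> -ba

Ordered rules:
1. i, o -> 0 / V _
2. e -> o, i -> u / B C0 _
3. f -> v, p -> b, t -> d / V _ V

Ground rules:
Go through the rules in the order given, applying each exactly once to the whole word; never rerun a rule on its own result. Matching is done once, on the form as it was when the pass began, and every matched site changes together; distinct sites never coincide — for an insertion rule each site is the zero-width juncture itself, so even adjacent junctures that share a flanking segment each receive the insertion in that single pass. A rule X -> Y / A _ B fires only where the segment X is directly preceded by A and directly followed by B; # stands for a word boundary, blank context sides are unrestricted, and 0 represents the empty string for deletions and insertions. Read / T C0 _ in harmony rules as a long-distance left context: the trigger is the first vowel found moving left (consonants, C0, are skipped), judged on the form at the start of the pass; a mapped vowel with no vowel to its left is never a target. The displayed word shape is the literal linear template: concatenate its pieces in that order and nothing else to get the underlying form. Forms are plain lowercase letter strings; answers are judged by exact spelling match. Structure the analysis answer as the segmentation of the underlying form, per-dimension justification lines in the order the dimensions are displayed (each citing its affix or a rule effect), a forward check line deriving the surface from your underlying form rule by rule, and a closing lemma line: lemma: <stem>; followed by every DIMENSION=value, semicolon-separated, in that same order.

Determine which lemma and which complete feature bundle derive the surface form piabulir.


underlying: piab-il-ir
CLASS=ol - signalled by the affix -ir
SUR=pa - signalled by the affix -il
check: piabilir -> piabilir -> piabulir -> piabulir
lemma: piab; CLASS=ol; SUR=pa


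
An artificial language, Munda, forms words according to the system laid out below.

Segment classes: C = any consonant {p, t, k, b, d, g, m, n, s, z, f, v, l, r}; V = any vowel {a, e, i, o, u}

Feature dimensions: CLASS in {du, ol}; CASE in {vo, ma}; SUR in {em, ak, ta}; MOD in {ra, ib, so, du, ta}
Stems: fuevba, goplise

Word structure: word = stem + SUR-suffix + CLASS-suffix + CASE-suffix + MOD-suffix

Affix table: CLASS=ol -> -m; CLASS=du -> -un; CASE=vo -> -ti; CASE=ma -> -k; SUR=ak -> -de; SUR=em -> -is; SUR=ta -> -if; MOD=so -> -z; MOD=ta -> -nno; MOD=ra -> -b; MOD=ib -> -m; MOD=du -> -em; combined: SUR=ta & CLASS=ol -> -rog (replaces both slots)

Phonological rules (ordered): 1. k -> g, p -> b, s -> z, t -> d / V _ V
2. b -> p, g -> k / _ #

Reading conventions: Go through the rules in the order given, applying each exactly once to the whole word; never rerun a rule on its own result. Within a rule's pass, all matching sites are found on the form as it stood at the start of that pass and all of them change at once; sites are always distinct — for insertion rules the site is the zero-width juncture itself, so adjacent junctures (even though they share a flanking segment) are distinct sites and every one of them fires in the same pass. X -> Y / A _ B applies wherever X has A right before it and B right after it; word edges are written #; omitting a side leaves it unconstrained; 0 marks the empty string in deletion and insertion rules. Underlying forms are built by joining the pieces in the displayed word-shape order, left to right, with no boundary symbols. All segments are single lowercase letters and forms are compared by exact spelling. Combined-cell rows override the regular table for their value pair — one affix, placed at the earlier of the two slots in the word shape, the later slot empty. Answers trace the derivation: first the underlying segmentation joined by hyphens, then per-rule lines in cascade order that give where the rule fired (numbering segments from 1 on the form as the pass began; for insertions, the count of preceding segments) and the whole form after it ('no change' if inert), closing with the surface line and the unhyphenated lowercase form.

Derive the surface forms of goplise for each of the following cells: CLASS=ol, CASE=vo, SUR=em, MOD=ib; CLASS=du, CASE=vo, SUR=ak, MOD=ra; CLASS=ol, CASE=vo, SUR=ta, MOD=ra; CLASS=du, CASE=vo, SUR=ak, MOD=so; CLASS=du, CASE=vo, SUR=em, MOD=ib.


cell CLASS=ol, CASE=vo, SUR=em, MOD=ib:
underlying: goplise-is-m-ti-m
1. k -> g, p -> b, s -> z, t -> d / V _ V: fires at position(s) 6: goplizeismtim
2. b -> p, g -> k / _ #: no change
surface: goplizeismtim

cell CLASS=du, CASE=vo, SUR=ak, MOD=ra:
underlying: goplise-de-un-ti-b
1. k -> g, p -> b, s -> z, t -> d / V _ V: fires at position(s) 6: goplizedeuntib
2. b -> p, g -> k / _ #: fires at position(s) 14: goplizedeuntip
surface: goplizedeuntip

cell CLASS=ol, CASE=vo, SUR=ta, MOD=ra:
underlying: goplise-rog-ti-b
1. k -> g, p -> b, s -> z, t -> d / V _ V: fires at position(s) 6: goplizerogtib
2. b -> p, g -> k / _ #: fires at position(s) 13: goplizerogtip
surface: goplizerogtip

cell CLASS=du, CASE=vo, SUR=ak, MOD=so:
underlying: goplise-de-un-ti-z
1. k -> g, p -> b, s -> z, t -> d / V _ V: fires at position(s) 6: goplizedeuntiz
2. b -> p, g -> k / _ #: no change
surface: goplizedeuntiz

cell CLASS=du, CASE=vo, SUR=em, MOD=ib:
underlying: goplise-is-un-ti-m
1. k -> g, p -> b, s -> z, t -> d / V _ V: fires at position(s) 6, 9: goplizeizuntim
2. b -> p, g -> k / _ #: no change
surface: goplizeizuntim


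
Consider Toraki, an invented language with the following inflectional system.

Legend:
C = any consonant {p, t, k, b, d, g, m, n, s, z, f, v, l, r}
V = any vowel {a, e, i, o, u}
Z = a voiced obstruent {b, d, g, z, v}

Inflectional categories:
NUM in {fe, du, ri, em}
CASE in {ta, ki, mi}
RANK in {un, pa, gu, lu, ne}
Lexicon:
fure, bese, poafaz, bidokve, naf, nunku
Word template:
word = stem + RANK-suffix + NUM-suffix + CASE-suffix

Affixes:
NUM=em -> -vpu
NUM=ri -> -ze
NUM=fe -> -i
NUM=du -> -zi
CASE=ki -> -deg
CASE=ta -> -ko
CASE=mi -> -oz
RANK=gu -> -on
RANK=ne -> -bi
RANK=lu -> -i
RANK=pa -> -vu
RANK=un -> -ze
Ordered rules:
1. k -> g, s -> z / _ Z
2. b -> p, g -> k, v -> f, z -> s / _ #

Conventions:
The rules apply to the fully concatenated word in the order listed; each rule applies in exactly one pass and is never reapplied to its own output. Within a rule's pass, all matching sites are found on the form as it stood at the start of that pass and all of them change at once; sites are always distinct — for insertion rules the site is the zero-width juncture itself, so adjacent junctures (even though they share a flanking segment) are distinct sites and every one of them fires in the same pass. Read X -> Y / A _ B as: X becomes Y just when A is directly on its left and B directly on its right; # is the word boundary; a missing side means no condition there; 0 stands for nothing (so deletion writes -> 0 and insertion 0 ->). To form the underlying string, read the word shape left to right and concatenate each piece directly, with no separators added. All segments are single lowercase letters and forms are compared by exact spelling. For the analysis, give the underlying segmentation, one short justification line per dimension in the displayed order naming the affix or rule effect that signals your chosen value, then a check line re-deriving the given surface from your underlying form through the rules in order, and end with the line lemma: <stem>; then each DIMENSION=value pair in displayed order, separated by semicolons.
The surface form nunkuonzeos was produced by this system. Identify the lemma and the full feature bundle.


underlying: nunku-on-ze-oz
NUM=ri - signalled by the affix -ze
CASE=mi - signalled by the affix -oz
RANK=gu - signalled by the affix -on
check: nunkuonzeoz -> nunkuonzeoz -> nunkuonzeos
lemma: nunku; NUM=ri; CASE=mi; RANK=gu


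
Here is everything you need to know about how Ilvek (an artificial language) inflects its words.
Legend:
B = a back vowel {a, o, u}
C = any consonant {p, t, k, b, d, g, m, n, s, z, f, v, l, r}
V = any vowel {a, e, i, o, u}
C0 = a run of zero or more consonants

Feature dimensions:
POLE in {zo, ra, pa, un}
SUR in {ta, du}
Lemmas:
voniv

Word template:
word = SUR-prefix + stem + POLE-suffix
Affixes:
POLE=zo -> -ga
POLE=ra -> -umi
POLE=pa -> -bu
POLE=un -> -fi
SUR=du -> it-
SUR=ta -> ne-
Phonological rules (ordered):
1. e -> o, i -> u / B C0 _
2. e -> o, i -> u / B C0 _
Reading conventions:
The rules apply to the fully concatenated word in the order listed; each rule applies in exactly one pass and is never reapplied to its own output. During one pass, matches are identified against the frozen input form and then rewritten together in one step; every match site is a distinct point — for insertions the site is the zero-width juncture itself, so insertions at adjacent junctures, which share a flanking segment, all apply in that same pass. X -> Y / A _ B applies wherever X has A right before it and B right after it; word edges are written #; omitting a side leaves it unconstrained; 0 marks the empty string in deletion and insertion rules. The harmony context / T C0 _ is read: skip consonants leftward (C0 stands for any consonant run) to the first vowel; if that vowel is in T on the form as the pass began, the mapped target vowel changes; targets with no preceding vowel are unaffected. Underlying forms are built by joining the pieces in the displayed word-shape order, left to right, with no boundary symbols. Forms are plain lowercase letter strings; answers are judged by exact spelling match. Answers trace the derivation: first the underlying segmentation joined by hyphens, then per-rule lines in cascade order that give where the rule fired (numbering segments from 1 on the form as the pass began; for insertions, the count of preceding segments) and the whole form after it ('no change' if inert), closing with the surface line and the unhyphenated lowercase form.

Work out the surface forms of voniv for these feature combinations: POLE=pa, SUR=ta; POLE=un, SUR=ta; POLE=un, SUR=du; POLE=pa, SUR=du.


cell POLE=pa, SUR=ta:
underlying: ne-voniv-bu
1. e -> o, i -> u / B C0 _: fires at position(s) 6: nevonuvbu
2. e -> o, i -> u / B C0 _: no change
surface: nevonuvbu

cell POLE=un, SUR=ta:
underlying: ne-voniv-fi
1. e -> o, i -> u / B C0 _: fires at position(s) 6: nevonuvfi
2. e -> o, i -> u / B C0 _: fires at position(s) 9: nevonuvfu
surface: nevonuvfu

cell POLE=un, SUR=du:
underlying: it-voniv-fi
1. e -> o, i -> u / B C0 _: fires at position(s) 6: itvonuvfi
2. e -> o, i -> u / B C0 _: fires at position(s) 9: itvonuvfu
surface: itvonuvfu

cell POLE=pa, SUR=du:
underlying: it-voniv-bu
1. e -> o, i -> u / B C0 _: fires at position(s) 6: itvonuvbu
2. e -> o, i -> u / B C0 _: no change
surface: itvonuvbu


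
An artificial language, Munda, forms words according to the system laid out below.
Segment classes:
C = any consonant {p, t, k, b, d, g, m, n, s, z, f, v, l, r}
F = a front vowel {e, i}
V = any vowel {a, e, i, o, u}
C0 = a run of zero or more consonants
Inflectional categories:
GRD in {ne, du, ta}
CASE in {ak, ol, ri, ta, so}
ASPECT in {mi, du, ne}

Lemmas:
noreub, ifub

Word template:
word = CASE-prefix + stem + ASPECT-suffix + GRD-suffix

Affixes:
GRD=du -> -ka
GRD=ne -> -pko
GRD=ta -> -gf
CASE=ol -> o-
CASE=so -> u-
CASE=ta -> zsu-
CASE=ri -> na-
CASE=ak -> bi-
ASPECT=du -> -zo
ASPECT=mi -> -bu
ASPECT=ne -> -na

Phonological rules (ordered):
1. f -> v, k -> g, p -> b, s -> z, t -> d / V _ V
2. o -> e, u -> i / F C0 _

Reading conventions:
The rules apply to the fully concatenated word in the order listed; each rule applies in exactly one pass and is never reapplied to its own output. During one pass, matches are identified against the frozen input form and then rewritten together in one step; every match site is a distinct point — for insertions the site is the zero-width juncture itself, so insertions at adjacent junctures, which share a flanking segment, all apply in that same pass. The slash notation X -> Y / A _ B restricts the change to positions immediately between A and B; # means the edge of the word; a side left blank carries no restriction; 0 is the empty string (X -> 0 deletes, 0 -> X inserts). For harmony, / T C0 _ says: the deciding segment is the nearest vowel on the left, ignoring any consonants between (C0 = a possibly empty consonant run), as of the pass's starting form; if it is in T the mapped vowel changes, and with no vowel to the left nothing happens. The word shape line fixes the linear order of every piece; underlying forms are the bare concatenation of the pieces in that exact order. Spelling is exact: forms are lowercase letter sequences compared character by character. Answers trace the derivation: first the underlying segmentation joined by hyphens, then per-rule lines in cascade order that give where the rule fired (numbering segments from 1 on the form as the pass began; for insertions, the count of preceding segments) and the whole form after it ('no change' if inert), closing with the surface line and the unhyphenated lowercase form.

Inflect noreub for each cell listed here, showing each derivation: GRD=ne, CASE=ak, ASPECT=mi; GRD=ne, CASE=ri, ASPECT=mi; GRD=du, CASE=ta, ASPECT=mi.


cell GRD=ne, CASE=ak, ASPECT=mi:
underlying: bi-noreub-bu-pko
1. f -> v, k -> g, p -> b, s -> z, t -> d / V _ V: no change
2. o -> e, u -> i / F C0 _: fires at position(s) 4, 7: binereibbupko
surface: binereibbupko

cell GRD=ne, CASE=ri, ASPECT=mi:
underlying: na-noreub-bu-pko
1. f -> v, k -> g, p -> b, s -> z, t -> d / V _ V: no change
2. o -> e, u -> i / F C0 _: fires at position(s) 7: nanoreibbupko
surface: nanoreibbupko

cell GRD=du, CASE=ta, ASPECT=mi:
underlying: zsu-noreub-bu-ka
1. f -> v, k -> g, p -> b, s -> z, t -> d / V _ V: fires at position(s) 12: zsunoreubbuga
2. o -> e, u -> i / F C0 _: fires at position(s) 8: zsunoreibbuga
surface: zsunoreibbuga


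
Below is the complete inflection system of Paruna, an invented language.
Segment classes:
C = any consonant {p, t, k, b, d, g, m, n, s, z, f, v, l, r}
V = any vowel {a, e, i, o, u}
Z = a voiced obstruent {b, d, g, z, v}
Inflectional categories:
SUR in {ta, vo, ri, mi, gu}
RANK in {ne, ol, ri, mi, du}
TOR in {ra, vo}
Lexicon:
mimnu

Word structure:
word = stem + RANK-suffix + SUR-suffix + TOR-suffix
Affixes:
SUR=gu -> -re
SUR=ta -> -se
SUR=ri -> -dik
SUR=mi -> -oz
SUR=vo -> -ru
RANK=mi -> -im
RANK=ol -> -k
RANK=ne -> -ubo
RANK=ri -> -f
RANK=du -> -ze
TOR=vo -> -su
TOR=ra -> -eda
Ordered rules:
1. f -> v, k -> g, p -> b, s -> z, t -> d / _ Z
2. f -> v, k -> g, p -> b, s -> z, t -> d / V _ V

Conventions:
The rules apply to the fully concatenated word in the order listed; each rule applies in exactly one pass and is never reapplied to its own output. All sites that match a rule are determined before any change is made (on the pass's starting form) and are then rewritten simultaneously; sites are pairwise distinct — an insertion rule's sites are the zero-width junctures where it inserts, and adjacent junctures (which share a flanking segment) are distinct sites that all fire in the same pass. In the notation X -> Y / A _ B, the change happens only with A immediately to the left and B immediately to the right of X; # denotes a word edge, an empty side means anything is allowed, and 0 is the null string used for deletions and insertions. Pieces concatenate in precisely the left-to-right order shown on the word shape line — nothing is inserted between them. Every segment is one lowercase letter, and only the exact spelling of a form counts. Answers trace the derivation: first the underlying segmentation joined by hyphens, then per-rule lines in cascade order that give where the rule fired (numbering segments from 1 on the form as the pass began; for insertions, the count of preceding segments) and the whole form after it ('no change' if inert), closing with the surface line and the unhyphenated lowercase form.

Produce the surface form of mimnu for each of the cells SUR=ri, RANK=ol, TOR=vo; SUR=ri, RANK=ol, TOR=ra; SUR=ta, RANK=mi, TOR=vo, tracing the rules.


cell SUR=ri, RANK=ol, TOR=vo:
underlying: mimnu-k-dik-su
1. f -> v, k -> g, p -> b, s -> z, t -> d / _ Z: fires at position(s) 6: mimnugdiksu
2. f -> v, k -> g, p -> b, s -> z, t -> d / V _ V: no change
surface: mimnugdiksu

cell SUR=ri, RANK=ol, TOR=ra:
underlying: mimnu-k-dik-eda
1. f -> v, k -> g, p -> b, s -> z, t -> d / _ Z: fires at position(s) 6: mimnugdikeda
2. f -> v, k -> g, p -> b, s -> z, t -> d / V _ V: fires at position(s) 9: mimnugdigeda
surface: mimnugdigeda

cell SUR=ta, RANK=mi, TOR=vo:
underlying: mimnu-im-se-su
1. f -> v, k -> g, p -> b, s -> z, t -> d / _ Z: no change
2. f -> v, k -> g, p -> b, s -> z, t -> d / V _ V: fires at position(s) 10: mimnuimsezu
surface: mimnuimsezu


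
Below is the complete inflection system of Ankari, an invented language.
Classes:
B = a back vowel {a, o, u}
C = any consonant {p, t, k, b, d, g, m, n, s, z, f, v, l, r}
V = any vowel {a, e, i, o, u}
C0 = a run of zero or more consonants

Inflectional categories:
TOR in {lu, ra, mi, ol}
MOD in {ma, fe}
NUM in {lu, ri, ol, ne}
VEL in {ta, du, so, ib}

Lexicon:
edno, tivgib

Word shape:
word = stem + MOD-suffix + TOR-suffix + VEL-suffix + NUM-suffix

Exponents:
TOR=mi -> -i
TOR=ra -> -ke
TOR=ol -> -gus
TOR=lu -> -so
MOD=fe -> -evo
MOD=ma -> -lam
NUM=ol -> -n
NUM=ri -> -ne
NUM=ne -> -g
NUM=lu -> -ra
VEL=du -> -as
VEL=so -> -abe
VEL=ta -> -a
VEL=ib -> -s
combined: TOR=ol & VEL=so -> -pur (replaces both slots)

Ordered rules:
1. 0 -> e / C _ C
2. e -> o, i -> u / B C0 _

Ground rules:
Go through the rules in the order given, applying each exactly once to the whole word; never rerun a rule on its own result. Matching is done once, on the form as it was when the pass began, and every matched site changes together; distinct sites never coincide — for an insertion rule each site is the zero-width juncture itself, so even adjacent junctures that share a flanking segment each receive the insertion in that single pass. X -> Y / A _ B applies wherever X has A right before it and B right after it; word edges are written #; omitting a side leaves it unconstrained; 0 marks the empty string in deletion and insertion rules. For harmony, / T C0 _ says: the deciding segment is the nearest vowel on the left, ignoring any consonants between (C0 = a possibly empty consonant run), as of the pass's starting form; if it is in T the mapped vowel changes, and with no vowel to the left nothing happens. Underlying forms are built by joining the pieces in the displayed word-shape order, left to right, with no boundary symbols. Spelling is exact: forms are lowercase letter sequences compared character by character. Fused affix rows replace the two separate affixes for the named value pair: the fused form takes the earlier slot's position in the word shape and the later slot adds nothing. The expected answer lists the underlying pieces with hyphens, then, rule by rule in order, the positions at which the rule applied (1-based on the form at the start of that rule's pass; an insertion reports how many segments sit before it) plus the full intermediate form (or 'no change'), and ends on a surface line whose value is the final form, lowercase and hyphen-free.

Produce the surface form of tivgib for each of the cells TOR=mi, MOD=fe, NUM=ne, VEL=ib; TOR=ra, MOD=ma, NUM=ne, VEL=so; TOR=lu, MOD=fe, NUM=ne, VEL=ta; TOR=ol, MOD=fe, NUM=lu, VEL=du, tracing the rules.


cell TOR=mi, MOD=fe, NUM=ne, VEL=ib:
underlying: tivgib-evo-i-s-g
1. 0 -> e / C _ C: inserts after position(s) 3, 11: tivegibevoiseg
2. e -> o, i -> u / B C0 _: fires at position(s) 11: tivegibevouseg
surface: tivegibevouseg

cell TOR=ra, MOD=ma, NUM=ne, VEL=so:
underlying: tivgib-lam-ke-abe-g
1. 0 -> e / C _ C: inserts after position(s) 3, 6, 9: tivegibelamekeabeg
2. e -> o, i -> u / B C0 _: fires at position(s) 12, 17: tivegibelamokeabog
surface: tivegibelamokeabog

cell TOR=lu, MOD=fe, NUM=ne, VEL=ta:
underlying: tivgib-evo-so-a-g
1. 0 -> e / C _ C: inserts after position(s) 3: tivegibevosoag
2. e -> o, i -> u / B C0 _: no change
surface: tivegibevosoag

cell TOR=ol, MOD=fe, NUM=lu, VEL=du:
underlying: tivgib-evo-gus-as-ra
1. 0 -> e / C _ C: inserts after position(s) 3, 14: tivegibevogusasera
2. e -> o, i -> u / B C0 _: fires at position(s) 16: tivegibevogusasora
surface: tivegibevogusasora


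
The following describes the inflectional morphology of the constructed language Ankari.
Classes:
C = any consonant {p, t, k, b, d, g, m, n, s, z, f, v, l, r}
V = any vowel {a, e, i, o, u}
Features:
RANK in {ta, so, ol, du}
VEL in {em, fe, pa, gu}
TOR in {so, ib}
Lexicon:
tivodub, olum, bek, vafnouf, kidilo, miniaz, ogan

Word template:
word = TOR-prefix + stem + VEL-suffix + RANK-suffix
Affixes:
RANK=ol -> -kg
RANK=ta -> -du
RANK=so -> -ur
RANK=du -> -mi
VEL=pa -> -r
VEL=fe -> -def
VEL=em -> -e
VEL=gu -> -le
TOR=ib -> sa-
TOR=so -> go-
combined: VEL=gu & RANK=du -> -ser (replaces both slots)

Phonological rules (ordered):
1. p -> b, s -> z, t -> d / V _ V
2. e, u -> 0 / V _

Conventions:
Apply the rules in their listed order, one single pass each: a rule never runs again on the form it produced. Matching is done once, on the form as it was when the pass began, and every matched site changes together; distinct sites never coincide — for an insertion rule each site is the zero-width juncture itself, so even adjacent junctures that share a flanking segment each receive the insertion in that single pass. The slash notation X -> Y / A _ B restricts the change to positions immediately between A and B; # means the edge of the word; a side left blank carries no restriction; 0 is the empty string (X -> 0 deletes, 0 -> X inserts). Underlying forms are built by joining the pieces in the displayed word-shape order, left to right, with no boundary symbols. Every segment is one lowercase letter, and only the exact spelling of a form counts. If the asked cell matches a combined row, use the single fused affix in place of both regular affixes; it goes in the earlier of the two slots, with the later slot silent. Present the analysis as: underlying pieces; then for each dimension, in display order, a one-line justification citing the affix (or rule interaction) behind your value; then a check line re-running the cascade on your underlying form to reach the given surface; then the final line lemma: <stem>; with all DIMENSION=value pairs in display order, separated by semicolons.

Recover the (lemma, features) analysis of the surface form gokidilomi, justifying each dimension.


underlying: go-kidilo-e-mi
RANK=du - signalled by the affix -mi
VEL=em - signalled by the affix -e
TOR=so - signalled by the affix go-
check: gokidiloemi -> gokidiloemi -> gokidilomi
lemma: kidilo; RANK=du; VEL=em; TOR=so


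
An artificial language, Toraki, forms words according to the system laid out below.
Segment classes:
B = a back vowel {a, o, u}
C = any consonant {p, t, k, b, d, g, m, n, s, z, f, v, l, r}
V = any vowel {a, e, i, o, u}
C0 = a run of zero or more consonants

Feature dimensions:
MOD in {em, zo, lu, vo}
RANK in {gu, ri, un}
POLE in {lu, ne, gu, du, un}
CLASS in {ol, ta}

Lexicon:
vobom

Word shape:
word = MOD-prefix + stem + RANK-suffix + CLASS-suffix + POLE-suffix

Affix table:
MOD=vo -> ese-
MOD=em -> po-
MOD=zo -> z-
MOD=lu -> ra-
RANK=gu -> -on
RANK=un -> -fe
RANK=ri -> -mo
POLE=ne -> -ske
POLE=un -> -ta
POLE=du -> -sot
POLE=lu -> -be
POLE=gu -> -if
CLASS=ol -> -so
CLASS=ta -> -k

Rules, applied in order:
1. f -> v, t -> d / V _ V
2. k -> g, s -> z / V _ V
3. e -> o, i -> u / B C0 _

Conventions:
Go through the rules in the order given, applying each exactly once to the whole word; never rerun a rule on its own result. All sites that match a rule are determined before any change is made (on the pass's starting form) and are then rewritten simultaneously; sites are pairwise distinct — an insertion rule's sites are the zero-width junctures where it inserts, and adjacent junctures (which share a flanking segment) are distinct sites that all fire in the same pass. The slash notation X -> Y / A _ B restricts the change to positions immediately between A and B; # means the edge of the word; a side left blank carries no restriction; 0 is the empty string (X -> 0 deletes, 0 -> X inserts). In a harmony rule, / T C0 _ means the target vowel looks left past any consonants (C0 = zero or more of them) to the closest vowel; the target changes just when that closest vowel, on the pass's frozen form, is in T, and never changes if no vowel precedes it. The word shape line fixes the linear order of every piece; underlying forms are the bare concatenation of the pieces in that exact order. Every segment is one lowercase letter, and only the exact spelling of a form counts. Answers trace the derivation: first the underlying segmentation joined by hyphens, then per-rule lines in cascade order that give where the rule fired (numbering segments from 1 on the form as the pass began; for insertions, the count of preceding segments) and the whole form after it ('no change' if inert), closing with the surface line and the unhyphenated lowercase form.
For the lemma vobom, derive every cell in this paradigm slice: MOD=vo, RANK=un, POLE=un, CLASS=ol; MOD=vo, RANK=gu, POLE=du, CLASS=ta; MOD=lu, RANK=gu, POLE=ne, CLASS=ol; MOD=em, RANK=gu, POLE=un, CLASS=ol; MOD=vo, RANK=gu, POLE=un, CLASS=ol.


cell MOD=vo, RANK=un, POLE=un, CLASS=ol:
underlying: ese-vobom-fe-so-ta
1. f -> v, t -> d / V _ V: fires at position(s) 13: esevobomfesoda
2. k -> g, s -> z / V _ V: fires at position(s) 2, 11: ezevobomfezoda
3. e -> o, i -> u / B C0 _: fires at position(s) 10: ezevobomfozoda
surface: ezevobomfozoda

cell MOD=vo, RANK=gu, POLE=du, CLASS=ta:
underlying: ese-vobom-on-k-sot
1. f -> v, t -> d / V _ V: no change
2. k -> g, s -> z / V _ V: fires at position(s) 2: ezevobomonksot
3. e -> o, i -> u / B C0 _: no change
surface: ezevobomonksot

cell MOD=lu, RANK=gu, POLE=ne, CLASS=ol:
underlying: ra-vobom-on-so-ske
1. f -> v, t -> d / V _ V: no change
2. k -> g, s -> z / V _ V: no change
3. e -> o, i -> u / B C0 _: fires at position(s) 14: ravobomonsosko
surface: ravobomonsosko

cell MOD=em, RANK=gu, POLE=un, CLASS=ol:
underlying: po-vobom-on-so-ta
1. f -> v, t -> d / V _ V: fires at position(s) 12: povobomonsoda
2. k -> g, s -> z / V _ V: no change
3. e -> o, i -> u / B C0 _: no change
surface: povobomonsoda

cell MOD=vo, RANK=gu, POLE=un, CLASS=ol:
underlying: ese-vobom-on-so-ta
1. f -> v, t -> d / V _ V: fires at position(s) 13: esevobomonsoda
2. k -> g, s -> z / V _ V: fires at position(s) 2: ezevobomonsoda
3. e -> o, i -> u / B C0 _: no change
surface: ezevobomonsoda


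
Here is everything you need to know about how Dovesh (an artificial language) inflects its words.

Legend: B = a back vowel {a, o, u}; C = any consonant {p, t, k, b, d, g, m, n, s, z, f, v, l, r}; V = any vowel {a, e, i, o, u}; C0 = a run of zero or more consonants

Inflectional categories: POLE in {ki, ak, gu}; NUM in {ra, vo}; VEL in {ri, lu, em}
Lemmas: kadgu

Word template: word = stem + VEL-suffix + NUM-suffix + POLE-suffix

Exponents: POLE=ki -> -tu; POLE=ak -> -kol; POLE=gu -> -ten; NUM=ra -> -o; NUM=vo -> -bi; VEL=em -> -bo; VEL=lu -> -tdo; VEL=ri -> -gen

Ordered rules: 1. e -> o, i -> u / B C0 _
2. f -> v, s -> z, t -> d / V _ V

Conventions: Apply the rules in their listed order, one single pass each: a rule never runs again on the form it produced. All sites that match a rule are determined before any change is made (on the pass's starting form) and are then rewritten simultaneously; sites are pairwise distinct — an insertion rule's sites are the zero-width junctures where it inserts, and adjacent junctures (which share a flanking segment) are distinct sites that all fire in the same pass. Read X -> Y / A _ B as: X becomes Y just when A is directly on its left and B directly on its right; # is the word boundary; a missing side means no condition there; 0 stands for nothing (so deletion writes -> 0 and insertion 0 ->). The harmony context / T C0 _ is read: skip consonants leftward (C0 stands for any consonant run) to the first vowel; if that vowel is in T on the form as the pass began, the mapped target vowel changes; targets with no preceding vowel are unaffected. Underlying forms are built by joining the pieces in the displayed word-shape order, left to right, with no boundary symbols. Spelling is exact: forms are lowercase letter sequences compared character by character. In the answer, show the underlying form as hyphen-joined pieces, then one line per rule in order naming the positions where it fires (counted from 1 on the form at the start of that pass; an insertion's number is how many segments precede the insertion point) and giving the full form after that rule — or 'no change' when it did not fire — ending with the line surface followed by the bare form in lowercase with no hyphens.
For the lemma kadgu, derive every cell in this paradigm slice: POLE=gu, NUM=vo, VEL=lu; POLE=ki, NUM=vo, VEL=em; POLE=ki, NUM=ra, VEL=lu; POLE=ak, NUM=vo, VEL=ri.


cell POLE=gu, NUM=vo, VEL=lu:
underlying: kadgu-tdo-bi-ten
1. e -> o, i -> u / B C0 _: fires at position(s) 10: kadgutdobuten
2. f -> v, s -> z, t -> d / V _ V: fires at position(s) 11: kadgutdobuden
surface: kadgutdobuden

cell POLE=ki, NUM=vo, VEL=em:
underlying: kadgu-bo-bi-tu
1. e -> o, i -> u / B C0 _: fires at position(s) 9: kadgubobutu
2. f -> v, s -> z, t -> d / V _ V: fires at position(s) 10: kadgubobudu
surface: kadgubobudu

cell POLE=ki, NUM=ra, VEL=lu:
underlying: kadgu-tdo-o-tu
1. e -> o, i -> u / B C0 _: no change
2. f -> v, s -> z, t -> d / V _ V: fires at position(s) 10: kadgutdoodu
surface: kadgutdoodu

cell POLE=ak, NUM=vo, VEL=ri:
underlying: kadgu-gen-bi-kol
1. e -> o, i -> u / B C0 _: fires at position(s) 7: kadgugonbikol
2. f -> v, s -> z, t -> d / V _ V: no change
surface: kadgugonbikol


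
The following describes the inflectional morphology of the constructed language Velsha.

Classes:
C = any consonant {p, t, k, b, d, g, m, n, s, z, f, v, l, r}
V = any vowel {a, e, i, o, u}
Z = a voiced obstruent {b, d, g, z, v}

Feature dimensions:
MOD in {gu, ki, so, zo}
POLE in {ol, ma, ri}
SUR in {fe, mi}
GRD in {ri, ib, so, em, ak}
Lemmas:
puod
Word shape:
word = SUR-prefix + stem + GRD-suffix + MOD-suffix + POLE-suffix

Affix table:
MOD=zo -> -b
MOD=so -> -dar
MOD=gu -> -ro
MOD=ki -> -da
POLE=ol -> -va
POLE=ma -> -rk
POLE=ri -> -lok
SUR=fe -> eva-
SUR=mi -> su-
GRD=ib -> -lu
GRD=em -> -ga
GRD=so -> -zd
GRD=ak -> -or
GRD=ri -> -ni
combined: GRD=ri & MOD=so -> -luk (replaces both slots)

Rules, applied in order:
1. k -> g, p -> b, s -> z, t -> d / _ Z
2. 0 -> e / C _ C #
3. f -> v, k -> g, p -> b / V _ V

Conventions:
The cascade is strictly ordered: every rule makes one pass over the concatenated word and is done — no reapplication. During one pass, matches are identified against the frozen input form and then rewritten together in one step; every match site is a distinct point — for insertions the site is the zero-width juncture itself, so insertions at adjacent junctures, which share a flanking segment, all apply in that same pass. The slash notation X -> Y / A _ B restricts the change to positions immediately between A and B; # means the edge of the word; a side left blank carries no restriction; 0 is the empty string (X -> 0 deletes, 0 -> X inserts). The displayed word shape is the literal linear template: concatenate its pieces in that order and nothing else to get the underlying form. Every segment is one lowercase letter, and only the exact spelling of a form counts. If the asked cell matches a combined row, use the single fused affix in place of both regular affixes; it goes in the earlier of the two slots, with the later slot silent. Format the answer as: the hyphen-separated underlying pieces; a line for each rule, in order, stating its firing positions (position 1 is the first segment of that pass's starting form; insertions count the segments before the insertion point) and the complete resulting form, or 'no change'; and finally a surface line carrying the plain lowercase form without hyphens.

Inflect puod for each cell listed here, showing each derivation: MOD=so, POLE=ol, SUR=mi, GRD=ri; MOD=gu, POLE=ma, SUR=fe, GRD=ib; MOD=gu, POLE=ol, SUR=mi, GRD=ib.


cell MOD=so, POLE=ol, SUR=mi, GRD=ri:
underlying: su-puod-luk-va
1. k -> g, p -> b, s -> z, t -> d / _ Z: fires at position(s) 9: supuodlugva
2. 0 -> e / C _ C #: no change
3. f -> v, k -> g, p -> b / V _ V: fires at position(s) 3: subuodlugva
surface: subuodlugva

cell MOD=gu, POLE=ma, SUR=fe, GRD=ib:
underlying: eva-puod-lu-ro-rk
1. k -> g, p -> b, s -> z, t -> d / _ Z: no change
2. 0 -> e / C _ C #: inserts after position(s) 12: evapuodlurorek
3. f -> v, k -> g, p -> b / V _ V: fires at position(s) 4: evabuodlurorek
surface: evabuodlurorek

cell MOD=gu, POLE=ol, SUR=mi, GRD=ib:
underlying: su-puod-lu-ro-va
1. k -> g, p -> b, s -> z, t -> d / _ Z: no change
2. 0 -> e / C _ C #: no change
3. f -> v, k -> g, p -> b / V _ V: fires at position(s) 3: subuodlurova
surface: subuodlurova


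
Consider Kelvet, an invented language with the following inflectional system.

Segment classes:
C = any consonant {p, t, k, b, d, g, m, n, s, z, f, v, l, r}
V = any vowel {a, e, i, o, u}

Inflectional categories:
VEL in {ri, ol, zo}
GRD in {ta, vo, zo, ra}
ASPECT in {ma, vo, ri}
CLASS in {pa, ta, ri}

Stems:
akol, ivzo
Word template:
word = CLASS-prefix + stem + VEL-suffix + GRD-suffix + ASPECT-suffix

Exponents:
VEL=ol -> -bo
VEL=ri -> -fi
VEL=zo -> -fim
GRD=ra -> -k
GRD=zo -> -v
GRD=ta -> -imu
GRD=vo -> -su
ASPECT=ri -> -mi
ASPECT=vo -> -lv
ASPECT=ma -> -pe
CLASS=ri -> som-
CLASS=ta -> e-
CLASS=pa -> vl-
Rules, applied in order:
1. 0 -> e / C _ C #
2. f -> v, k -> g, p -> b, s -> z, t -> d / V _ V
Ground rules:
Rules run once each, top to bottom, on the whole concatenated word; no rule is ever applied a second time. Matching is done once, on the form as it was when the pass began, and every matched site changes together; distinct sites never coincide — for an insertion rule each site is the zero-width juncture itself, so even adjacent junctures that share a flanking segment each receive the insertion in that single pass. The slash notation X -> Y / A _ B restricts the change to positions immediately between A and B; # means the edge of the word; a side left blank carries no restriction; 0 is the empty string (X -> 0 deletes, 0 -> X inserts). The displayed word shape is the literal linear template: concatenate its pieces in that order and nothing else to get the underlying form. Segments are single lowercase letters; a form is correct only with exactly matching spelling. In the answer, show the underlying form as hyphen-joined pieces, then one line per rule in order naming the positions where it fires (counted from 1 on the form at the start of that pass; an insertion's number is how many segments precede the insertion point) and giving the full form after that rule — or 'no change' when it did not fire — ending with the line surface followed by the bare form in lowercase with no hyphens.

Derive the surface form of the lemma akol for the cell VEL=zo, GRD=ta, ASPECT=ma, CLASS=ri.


underlying: som-akol-fim-imu-pe
1. 0 -> e / C _ C #: no change
2. f -> v, k -> g, p -> b, s -> z, t -> d / V _ V: fires at position(s) 5, 14: somagolfimimube
surface: somagolfimimube
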